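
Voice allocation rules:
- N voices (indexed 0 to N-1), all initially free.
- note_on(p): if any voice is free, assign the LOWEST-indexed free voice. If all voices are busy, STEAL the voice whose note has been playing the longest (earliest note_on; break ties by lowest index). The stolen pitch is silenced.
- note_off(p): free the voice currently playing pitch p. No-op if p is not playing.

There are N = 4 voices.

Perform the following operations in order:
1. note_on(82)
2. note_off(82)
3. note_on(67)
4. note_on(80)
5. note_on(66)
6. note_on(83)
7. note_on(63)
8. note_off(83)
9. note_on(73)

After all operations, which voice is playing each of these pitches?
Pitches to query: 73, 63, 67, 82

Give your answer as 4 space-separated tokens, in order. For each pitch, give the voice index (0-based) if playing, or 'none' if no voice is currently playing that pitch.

Answer: 3 0 none none

Derivation:
Op 1: note_on(82): voice 0 is free -> assigned | voices=[82 - - -]
Op 2: note_off(82): free voice 0 | voices=[- - - -]
Op 3: note_on(67): voice 0 is free -> assigned | voices=[67 - - -]
Op 4: note_on(80): voice 1 is free -> assigned | voices=[67 80 - -]
Op 5: note_on(66): voice 2 is free -> assigned | voices=[67 80 66 -]
Op 6: note_on(83): voice 3 is free -> assigned | voices=[67 80 66 83]
Op 7: note_on(63): all voices busy, STEAL voice 0 (pitch 67, oldest) -> assign | voices=[63 80 66 83]
Op 8: note_off(83): free voice 3 | voices=[63 80 66 -]
Op 9: note_on(73): voice 3 is free -> assigned | voices=[63 80 66 73]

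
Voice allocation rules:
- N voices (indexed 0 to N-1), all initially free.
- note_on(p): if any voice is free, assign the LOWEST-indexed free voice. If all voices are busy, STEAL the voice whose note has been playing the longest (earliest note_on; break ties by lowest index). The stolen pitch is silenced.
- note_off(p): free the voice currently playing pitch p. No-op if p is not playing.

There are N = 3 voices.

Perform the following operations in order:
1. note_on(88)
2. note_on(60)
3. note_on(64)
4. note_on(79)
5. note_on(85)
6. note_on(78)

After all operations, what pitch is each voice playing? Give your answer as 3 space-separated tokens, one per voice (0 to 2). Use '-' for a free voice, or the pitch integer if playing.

Answer: 79 85 78

Derivation:
Op 1: note_on(88): voice 0 is free -> assigned | voices=[88 - -]
Op 2: note_on(60): voice 1 is free -> assigned | voices=[88 60 -]
Op 3: note_on(64): voice 2 is free -> assigned | voices=[88 60 64]
Op 4: note_on(79): all voices busy, STEAL voice 0 (pitch 88, oldest) -> assign | voices=[79 60 64]
Op 5: note_on(85): all voices busy, STEAL voice 1 (pitch 60, oldest) -> assign | voices=[79 85 64]
Op 6: note_on(78): all voices busy, STEAL voice 2 (pitch 64, oldest) -> assign | voices=[79 85 78]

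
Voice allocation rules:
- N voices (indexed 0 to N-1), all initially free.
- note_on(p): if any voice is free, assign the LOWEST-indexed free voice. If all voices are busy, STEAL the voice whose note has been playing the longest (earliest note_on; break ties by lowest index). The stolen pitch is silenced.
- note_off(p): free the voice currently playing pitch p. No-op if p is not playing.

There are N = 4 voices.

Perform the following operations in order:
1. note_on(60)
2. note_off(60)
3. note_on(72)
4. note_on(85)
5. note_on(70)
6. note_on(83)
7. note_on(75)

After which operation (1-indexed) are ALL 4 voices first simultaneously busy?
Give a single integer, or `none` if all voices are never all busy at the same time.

Answer: 6

Derivation:
Op 1: note_on(60): voice 0 is free -> assigned | voices=[60 - - -]
Op 2: note_off(60): free voice 0 | voices=[- - - -]
Op 3: note_on(72): voice 0 is free -> assigned | voices=[72 - - -]
Op 4: note_on(85): voice 1 is free -> assigned | voices=[72 85 - -]
Op 5: note_on(70): voice 2 is free -> assigned | voices=[72 85 70 -]
Op 6: note_on(83): voice 3 is free -> assigned | voices=[72 85 70 83]
Op 7: note_on(75): all voices busy, STEAL voice 0 (pitch 72, oldest) -> assign | voices=[75 85 70 83]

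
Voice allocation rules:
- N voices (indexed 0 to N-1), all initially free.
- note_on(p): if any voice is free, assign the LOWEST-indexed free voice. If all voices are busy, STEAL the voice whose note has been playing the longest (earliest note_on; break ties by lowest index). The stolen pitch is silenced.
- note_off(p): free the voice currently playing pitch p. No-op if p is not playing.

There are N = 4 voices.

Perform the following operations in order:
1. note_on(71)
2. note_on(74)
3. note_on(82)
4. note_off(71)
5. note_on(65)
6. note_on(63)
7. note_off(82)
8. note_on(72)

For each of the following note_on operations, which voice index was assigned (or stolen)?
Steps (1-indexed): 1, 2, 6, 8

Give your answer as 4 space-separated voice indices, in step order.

Answer: 0 1 3 2

Derivation:
Op 1: note_on(71): voice 0 is free -> assigned | voices=[71 - - -]
Op 2: note_on(74): voice 1 is free -> assigned | voices=[71 74 - -]
Op 3: note_on(82): voice 2 is free -> assigned | voices=[71 74 82 -]
Op 4: note_off(71): free voice 0 | voices=[- 74 82 -]
Op 5: note_on(65): voice 0 is free -> assigned | voices=[65 74 82 -]
Op 6: note_on(63): voice 3 is free -> assigned | voices=[65 74 82 63]
Op 7: note_off(82): free voice 2 | voices=[65 74 - 63]
Op 8: note_on(72): voice 2 is free -> assigned | voices=[65 74 72 63]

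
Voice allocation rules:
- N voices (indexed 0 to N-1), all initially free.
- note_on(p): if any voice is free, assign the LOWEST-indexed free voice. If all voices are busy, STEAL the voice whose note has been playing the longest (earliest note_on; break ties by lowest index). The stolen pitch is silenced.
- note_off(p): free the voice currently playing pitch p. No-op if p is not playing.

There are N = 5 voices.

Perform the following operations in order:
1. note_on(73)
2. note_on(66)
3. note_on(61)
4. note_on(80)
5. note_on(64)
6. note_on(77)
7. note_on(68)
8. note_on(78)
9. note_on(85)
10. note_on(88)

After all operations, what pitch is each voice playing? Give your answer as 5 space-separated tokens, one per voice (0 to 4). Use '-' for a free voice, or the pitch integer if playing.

Answer: 77 68 78 85 88

Derivation:
Op 1: note_on(73): voice 0 is free -> assigned | voices=[73 - - - -]
Op 2: note_on(66): voice 1 is free -> assigned | voices=[73 66 - - -]
Op 3: note_on(61): voice 2 is free -> assigned | voices=[73 66 61 - -]
Op 4: note_on(80): voice 3 is free -> assigned | voices=[73 66 61 80 -]
Op 5: note_on(64): voice 4 is free -> assigned | voices=[73 66 61 80 64]
Op 6: note_on(77): all voices busy, STEAL voice 0 (pitch 73, oldest) -> assign | voices=[77 66 61 80 64]
Op 7: note_on(68): all voices busy, STEAL voice 1 (pitch 66, oldest) -> assign | voices=[77 68 61 80 64]
Op 8: note_on(78): all voices busy, STEAL voice 2 (pitch 61, oldest) -> assign | voices=[77 68 78 80 64]
Op 9: note_on(85): all voices busy, STEAL voice 3 (pitch 80, oldest) -> assign | voices=[77 68 78 85 64]
Op 10: note_on(88): all voices busy, STEAL voice 4 (pitch 64, oldest) -> assign | voices=[77 68 78 85 88]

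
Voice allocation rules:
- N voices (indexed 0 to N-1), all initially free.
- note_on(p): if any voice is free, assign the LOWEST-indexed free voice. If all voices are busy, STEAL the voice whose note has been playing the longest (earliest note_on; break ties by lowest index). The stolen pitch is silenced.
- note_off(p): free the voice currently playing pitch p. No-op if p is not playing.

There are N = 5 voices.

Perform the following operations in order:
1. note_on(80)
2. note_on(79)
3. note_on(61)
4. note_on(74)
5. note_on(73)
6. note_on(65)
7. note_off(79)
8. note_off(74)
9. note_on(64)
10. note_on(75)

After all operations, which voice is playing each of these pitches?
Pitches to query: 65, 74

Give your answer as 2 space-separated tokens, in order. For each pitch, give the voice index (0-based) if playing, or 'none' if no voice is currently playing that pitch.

Op 1: note_on(80): voice 0 is free -> assigned | voices=[80 - - - -]
Op 2: note_on(79): voice 1 is free -> assigned | voices=[80 79 - - -]
Op 3: note_on(61): voice 2 is free -> assigned | voices=[80 79 61 - -]
Op 4: note_on(74): voice 3 is free -> assigned | voices=[80 79 61 74 -]
Op 5: note_on(73): voice 4 is free -> assigned | voices=[80 79 61 74 73]
Op 6: note_on(65): all voices busy, STEAL voice 0 (pitch 80, oldest) -> assign | voices=[65 79 61 74 73]
Op 7: note_off(79): free voice 1 | voices=[65 - 61 74 73]
Op 8: note_off(74): free voice 3 | voices=[65 - 61 - 73]
Op 9: note_on(64): voice 1 is free -> assigned | voices=[65 64 61 - 73]
Op 10: note_on(75): voice 3 is free -> assigned | voices=[65 64 61 75 73]

Answer: 0 none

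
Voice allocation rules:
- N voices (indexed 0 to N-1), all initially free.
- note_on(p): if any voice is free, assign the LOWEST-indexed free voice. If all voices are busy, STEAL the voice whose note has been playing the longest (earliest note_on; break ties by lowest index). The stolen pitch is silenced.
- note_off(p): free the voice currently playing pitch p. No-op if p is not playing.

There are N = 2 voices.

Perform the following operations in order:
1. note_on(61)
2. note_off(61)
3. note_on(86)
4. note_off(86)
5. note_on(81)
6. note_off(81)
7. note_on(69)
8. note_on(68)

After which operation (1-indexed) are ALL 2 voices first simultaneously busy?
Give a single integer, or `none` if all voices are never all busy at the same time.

Op 1: note_on(61): voice 0 is free -> assigned | voices=[61 -]
Op 2: note_off(61): free voice 0 | voices=[- -]
Op 3: note_on(86): voice 0 is free -> assigned | voices=[86 -]
Op 4: note_off(86): free voice 0 | voices=[- -]
Op 5: note_on(81): voice 0 is free -> assigned | voices=[81 -]
Op 6: note_off(81): free voice 0 | voices=[- -]
Op 7: note_on(69): voice 0 is free -> assigned | voices=[69 -]
Op 8: note_on(68): voice 1 is free -> assigned | voices=[69 68]

Answer: 8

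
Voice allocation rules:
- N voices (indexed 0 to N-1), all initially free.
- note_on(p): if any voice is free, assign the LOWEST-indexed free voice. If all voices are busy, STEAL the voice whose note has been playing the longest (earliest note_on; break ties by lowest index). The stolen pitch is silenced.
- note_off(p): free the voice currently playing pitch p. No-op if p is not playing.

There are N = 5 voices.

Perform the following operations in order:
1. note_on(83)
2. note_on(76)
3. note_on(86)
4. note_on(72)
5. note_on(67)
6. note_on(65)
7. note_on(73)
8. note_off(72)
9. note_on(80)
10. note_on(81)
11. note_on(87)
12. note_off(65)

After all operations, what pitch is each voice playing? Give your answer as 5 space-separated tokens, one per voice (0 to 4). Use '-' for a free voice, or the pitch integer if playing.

Answer: - 73 81 80 87

Derivation:
Op 1: note_on(83): voice 0 is free -> assigned | voices=[83 - - - -]
Op 2: note_on(76): voice 1 is free -> assigned | voices=[83 76 - - -]
Op 3: note_on(86): voice 2 is free -> assigned | voices=[83 76 86 - -]
Op 4: note_on(72): voice 3 is free -> assigned | voices=[83 76 86 72 -]
Op 5: note_on(67): voice 4 is free -> assigned | voices=[83 76 86 72 67]
Op 6: note_on(65): all voices busy, STEAL voice 0 (pitch 83, oldest) -> assign | voices=[65 76 86 72 67]
Op 7: note_on(73): all voices busy, STEAL voice 1 (pitch 76, oldest) -> assign | voices=[65 73 86 72 67]
Op 8: note_off(72): free voice 3 | voices=[65 73 86 - 67]
Op 9: note_on(80): voice 3 is free -> assigned | voices=[65 73 86 80 67]
Op 10: note_on(81): all voices busy, STEAL voice 2 (pitch 86, oldest) -> assign | voices=[65 73 81 80 67]
Op 11: note_on(87): all voices busy, STEAL voice 4 (pitch 67, oldest) -> assign | voices=[65 73 81 80 87]
Op 12: note_off(65): free voice 0 | voices=[- 73 81 80 87]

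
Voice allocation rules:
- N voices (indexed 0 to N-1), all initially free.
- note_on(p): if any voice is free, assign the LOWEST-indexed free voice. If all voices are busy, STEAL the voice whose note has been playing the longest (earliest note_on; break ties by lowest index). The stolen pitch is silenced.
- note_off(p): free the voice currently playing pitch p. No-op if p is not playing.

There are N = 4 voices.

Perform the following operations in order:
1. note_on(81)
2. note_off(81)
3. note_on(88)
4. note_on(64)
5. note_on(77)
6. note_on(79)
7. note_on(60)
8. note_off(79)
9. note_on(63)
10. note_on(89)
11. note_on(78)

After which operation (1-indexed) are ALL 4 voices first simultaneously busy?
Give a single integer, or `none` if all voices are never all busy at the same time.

Op 1: note_on(81): voice 0 is free -> assigned | voices=[81 - - -]
Op 2: note_off(81): free voice 0 | voices=[- - - -]
Op 3: note_on(88): voice 0 is free -> assigned | voices=[88 - - -]
Op 4: note_on(64): voice 1 is free -> assigned | voices=[88 64 - -]
Op 5: note_on(77): voice 2 is free -> assigned | voices=[88 64 77 -]
Op 6: note_on(79): voice 3 is free -> assigned | voices=[88 64 77 79]
Op 7: note_on(60): all voices busy, STEAL voice 0 (pitch 88, oldest) -> assign | voices=[60 64 77 79]
Op 8: note_off(79): free voice 3 | voices=[60 64 77 -]
Op 9: note_on(63): voice 3 is free -> assigned | voices=[60 64 77 63]
Op 10: note_on(89): all voices busy, STEAL voice 1 (pitch 64, oldest) -> assign | voices=[60 89 77 63]
Op 11: note_on(78): all voices busy, STEAL voice 2 (pitch 77, oldest) -> assign | voices=[60 89 78 63]

Answer: 6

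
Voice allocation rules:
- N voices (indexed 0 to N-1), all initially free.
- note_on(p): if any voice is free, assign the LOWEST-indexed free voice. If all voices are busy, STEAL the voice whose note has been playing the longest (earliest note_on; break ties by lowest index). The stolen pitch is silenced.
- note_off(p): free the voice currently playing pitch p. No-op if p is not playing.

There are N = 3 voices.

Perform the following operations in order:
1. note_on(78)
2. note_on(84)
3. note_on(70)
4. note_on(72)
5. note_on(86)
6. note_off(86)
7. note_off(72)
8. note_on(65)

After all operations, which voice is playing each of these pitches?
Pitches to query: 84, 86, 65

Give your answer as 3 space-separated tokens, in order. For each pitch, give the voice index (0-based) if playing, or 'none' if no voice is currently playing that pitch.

Answer: none none 0

Derivation:
Op 1: note_on(78): voice 0 is free -> assigned | voices=[78 - -]
Op 2: note_on(84): voice 1 is free -> assigned | voices=[78 84 -]
Op 3: note_on(70): voice 2 is free -> assigned | voices=[78 84 70]
Op 4: note_on(72): all voices busy, STEAL voice 0 (pitch 78, oldest) -> assign | voices=[72 84 70]
Op 5: note_on(86): all voices busy, STEAL voice 1 (pitch 84, oldest) -> assign | voices=[72 86 70]
Op 6: note_off(86): free voice 1 | voices=[72 - 70]
Op 7: note_off(72): free voice 0 | voices=[- - 70]
Op 8: note_on(65): voice 0 is free -> assigned | voices=[65 - 70]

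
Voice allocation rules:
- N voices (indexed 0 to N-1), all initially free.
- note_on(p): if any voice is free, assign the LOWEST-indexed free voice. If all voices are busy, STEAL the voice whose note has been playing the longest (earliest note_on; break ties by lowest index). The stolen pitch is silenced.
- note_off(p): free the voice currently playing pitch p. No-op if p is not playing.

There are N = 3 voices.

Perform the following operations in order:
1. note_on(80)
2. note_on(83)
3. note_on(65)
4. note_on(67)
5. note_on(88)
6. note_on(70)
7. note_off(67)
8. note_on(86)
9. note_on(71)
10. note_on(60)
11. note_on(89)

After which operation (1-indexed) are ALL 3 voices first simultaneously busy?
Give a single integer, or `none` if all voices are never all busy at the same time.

Op 1: note_on(80): voice 0 is free -> assigned | voices=[80 - -]
Op 2: note_on(83): voice 1 is free -> assigned | voices=[80 83 -]
Op 3: note_on(65): voice 2 is free -> assigned | voices=[80 83 65]
Op 4: note_on(67): all voices busy, STEAL voice 0 (pitch 80, oldest) -> assign | voices=[67 83 65]
Op 5: note_on(88): all voices busy, STEAL voice 1 (pitch 83, oldest) -> assign | voices=[67 88 65]
Op 6: note_on(70): all voices busy, STEAL voice 2 (pitch 65, oldest) -> assign | voices=[67 88 70]
Op 7: note_off(67): free voice 0 | voices=[- 88 70]
Op 8: note_on(86): voice 0 is free -> assigned | voices=[86 88 70]
Op 9: note_on(71): all voices busy, STEAL voice 1 (pitch 88, oldest) -> assign | voices=[86 71 70]
Op 10: note_on(60): all voices busy, STEAL voice 2 (pitch 70, oldest) -> assign | voices=[86 71 60]
Op 11: note_on(89): all voices busy, STEAL voice 0 (pitch 86, oldest) -> assign | voices=[89 71 60]

Answer: 3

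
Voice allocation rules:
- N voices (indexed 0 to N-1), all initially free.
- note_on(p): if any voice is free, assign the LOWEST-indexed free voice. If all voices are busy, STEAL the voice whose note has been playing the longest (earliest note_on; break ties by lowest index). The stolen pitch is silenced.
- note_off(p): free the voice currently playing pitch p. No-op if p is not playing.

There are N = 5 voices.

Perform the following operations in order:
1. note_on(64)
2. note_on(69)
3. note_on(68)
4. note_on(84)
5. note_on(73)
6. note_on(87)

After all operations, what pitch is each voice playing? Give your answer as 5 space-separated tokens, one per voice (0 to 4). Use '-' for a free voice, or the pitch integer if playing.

Answer: 87 69 68 84 73

Derivation:
Op 1: note_on(64): voice 0 is free -> assigned | voices=[64 - - - -]
Op 2: note_on(69): voice 1 is free -> assigned | voices=[64 69 - - -]
Op 3: note_on(68): voice 2 is free -> assigned | voices=[64 69 68 - -]
Op 4: note_on(84): voice 3 is free -> assigned | voices=[64 69 68 84 -]
Op 5: note_on(73): voice 4 is free -> assigned | voices=[64 69 68 84 73]
Op 6: note_on(87): all voices busy, STEAL voice 0 (pitch 64, oldest) -> assign | voices=[87 69 68 84 73]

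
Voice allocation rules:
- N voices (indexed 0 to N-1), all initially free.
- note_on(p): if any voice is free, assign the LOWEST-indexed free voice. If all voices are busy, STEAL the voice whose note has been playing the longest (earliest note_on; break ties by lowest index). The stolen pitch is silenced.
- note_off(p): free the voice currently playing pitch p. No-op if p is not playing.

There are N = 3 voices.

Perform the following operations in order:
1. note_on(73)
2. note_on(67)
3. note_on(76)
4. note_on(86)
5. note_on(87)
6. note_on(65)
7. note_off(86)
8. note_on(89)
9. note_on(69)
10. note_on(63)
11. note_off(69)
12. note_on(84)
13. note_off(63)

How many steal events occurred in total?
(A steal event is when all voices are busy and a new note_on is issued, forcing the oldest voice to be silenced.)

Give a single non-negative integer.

Op 1: note_on(73): voice 0 is free -> assigned | voices=[73 - -]
Op 2: note_on(67): voice 1 is free -> assigned | voices=[73 67 -]
Op 3: note_on(76): voice 2 is free -> assigned | voices=[73 67 76]
Op 4: note_on(86): all voices busy, STEAL voice 0 (pitch 73, oldest) -> assign | voices=[86 67 76]
Op 5: note_on(87): all voices busy, STEAL voice 1 (pitch 67, oldest) -> assign | voices=[86 87 76]
Op 6: note_on(65): all voices busy, STEAL voice 2 (pitch 76, oldest) -> assign | voices=[86 87 65]
Op 7: note_off(86): free voice 0 | voices=[- 87 65]
Op 8: note_on(89): voice 0 is free -> assigned | voices=[89 87 65]
Op 9: note_on(69): all voices busy, STEAL voice 1 (pitch 87, oldest) -> assign | voices=[89 69 65]
Op 10: note_on(63): all voices busy, STEAL voice 2 (pitch 65, oldest) -> assign | voices=[89 69 63]
Op 11: note_off(69): free voice 1 | voices=[89 - 63]
Op 12: note_on(84): voice 1 is free -> assigned | voices=[89 84 63]
Op 13: note_off(63): free voice 2 | voices=[89 84 -]

Answer: 5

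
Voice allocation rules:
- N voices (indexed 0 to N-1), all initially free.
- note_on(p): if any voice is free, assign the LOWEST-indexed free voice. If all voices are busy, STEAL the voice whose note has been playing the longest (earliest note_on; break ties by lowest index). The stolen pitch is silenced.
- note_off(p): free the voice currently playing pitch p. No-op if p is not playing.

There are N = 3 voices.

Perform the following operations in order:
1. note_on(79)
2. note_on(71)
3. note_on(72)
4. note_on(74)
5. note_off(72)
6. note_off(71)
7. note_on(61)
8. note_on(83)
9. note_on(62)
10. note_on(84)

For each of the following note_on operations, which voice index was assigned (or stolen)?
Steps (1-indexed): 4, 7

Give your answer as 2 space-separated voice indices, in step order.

Op 1: note_on(79): voice 0 is free -> assigned | voices=[79 - -]
Op 2: note_on(71): voice 1 is free -> assigned | voices=[79 71 -]
Op 3: note_on(72): voice 2 is free -> assigned | voices=[79 71 72]
Op 4: note_on(74): all voices busy, STEAL voice 0 (pitch 79, oldest) -> assign | voices=[74 71 72]
Op 5: note_off(72): free voice 2 | voices=[74 71 -]
Op 6: note_off(71): free voice 1 | voices=[74 - -]
Op 7: note_on(61): voice 1 is free -> assigned | voices=[74 61 -]
Op 8: note_on(83): voice 2 is free -> assigned | voices=[74 61 83]
Op 9: note_on(62): all voices busy, STEAL voice 0 (pitch 74, oldest) -> assign | voices=[62 61 83]
Op 10: note_on(84): all voices busy, STEAL voice 1 (pitch 61, oldest) -> assign | voices=[62 84 83]

Answer: 0 1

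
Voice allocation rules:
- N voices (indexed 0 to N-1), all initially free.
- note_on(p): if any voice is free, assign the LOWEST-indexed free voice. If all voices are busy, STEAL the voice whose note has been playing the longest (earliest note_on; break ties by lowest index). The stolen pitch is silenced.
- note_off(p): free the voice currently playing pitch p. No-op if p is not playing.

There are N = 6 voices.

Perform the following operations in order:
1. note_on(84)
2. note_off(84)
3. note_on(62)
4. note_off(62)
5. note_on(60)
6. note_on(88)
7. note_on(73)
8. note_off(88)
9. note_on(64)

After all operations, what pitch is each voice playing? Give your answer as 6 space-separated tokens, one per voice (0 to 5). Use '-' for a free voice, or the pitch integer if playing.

Answer: 60 64 73 - - -

Derivation:
Op 1: note_on(84): voice 0 is free -> assigned | voices=[84 - - - - -]
Op 2: note_off(84): free voice 0 | voices=[- - - - - -]
Op 3: note_on(62): voice 0 is free -> assigned | voices=[62 - - - - -]
Op 4: note_off(62): free voice 0 | voices=[- - - - - -]
Op 5: note_on(60): voice 0 is free -> assigned | voices=[60 - - - - -]
Op 6: note_on(88): voice 1 is free -> assigned | voices=[60 88 - - - -]
Op 7: note_on(73): voice 2 is free -> assigned | voices=[60 88 73 - - -]
Op 8: note_off(88): free voice 1 | voices=[60 - 73 - - -]
Op 9: note_on(64): voice 1 is free -> assigned | voices=[60 64 73 - - -]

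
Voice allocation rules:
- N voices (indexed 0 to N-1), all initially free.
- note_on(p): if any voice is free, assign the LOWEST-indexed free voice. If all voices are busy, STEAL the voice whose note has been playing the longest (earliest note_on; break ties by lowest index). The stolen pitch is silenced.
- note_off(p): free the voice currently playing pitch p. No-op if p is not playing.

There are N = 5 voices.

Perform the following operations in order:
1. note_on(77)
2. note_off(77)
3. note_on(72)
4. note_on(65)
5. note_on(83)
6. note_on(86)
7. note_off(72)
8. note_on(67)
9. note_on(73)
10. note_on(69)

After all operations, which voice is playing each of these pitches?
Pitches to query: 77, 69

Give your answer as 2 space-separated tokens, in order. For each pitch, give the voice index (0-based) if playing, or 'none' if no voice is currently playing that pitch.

Op 1: note_on(77): voice 0 is free -> assigned | voices=[77 - - - -]
Op 2: note_off(77): free voice 0 | voices=[- - - - -]
Op 3: note_on(72): voice 0 is free -> assigned | voices=[72 - - - -]
Op 4: note_on(65): voice 1 is free -> assigned | voices=[72 65 - - -]
Op 5: note_on(83): voice 2 is free -> assigned | voices=[72 65 83 - -]
Op 6: note_on(86): voice 3 is free -> assigned | voices=[72 65 83 86 -]
Op 7: note_off(72): free voice 0 | voices=[- 65 83 86 -]
Op 8: note_on(67): voice 0 is free -> assigned | voices=[67 65 83 86 -]
Op 9: note_on(73): voice 4 is free -> assigned | voices=[67 65 83 86 73]
Op 10: note_on(69): all voices busy, STEAL voice 1 (pitch 65, oldest) -> assign | voices=[67 69 83 86 73]

Answer: none 1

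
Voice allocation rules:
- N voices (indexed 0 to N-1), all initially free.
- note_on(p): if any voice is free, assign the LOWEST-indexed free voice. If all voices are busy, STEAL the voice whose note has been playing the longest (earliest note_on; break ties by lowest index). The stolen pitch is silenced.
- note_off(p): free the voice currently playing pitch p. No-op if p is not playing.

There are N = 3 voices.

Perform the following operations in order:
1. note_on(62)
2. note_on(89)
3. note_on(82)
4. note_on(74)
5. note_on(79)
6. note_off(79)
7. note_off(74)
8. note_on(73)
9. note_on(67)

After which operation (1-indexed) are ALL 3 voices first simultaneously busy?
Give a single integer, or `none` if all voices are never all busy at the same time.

Answer: 3

Derivation:
Op 1: note_on(62): voice 0 is free -> assigned | voices=[62 - -]
Op 2: note_on(89): voice 1 is free -> assigned | voices=[62 89 -]
Op 3: note_on(82): voice 2 is free -> assigned | voices=[62 89 82]
Op 4: note_on(74): all voices busy, STEAL voice 0 (pitch 62, oldest) -> assign | voices=[74 89 82]
Op 5: note_on(79): all voices busy, STEAL voice 1 (pitch 89, oldest) -> assign | voices=[74 79 82]
Op 6: note_off(79): free voice 1 | voices=[74 - 82]
Op 7: note_off(74): free voice 0 | voices=[- - 82]
Op 8: note_on(73): voice 0 is free -> assigned | voices=[73 - 82]
Op 9: note_on(67): voice 1 is free -> assigned | voices=[73 67 82]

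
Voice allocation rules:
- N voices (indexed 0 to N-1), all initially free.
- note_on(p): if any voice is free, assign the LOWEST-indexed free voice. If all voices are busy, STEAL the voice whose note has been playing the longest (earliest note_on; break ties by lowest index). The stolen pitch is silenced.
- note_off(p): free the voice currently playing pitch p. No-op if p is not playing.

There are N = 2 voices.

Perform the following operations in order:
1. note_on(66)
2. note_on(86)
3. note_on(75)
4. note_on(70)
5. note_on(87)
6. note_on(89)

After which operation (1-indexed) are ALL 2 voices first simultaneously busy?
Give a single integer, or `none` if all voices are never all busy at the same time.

Answer: 2

Derivation:
Op 1: note_on(66): voice 0 is free -> assigned | voices=[66 -]
Op 2: note_on(86): voice 1 is free -> assigned | voices=[66 86]
Op 3: note_on(75): all voices busy, STEAL voice 0 (pitch 66, oldest) -> assign | voices=[75 86]
Op 4: note_on(70): all voices busy, STEAL voice 1 (pitch 86, oldest) -> assign | voices=[75 70]
Op 5: note_on(87): all voices busy, STEAL voice 0 (pitch 75, oldest) -> assign | voices=[87 70]
Op 6: note_on(89): all voices busy, STEAL voice 1 (pitch 70, oldest) -> assign | voices=[87 89]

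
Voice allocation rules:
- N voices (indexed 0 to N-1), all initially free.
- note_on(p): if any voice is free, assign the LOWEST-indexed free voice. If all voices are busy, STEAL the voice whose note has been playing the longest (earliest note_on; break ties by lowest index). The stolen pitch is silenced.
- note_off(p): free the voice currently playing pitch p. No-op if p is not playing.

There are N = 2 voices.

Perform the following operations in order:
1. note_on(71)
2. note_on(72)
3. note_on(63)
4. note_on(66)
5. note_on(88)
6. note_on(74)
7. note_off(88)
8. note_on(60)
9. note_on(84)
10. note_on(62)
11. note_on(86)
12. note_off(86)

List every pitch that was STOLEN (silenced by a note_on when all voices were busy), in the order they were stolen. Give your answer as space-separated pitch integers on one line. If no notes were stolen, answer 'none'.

Op 1: note_on(71): voice 0 is free -> assigned | voices=[71 -]
Op 2: note_on(72): voice 1 is free -> assigned | voices=[71 72]
Op 3: note_on(63): all voices busy, STEAL voice 0 (pitch 71, oldest) -> assign | voices=[63 72]
Op 4: note_on(66): all voices busy, STEAL voice 1 (pitch 72, oldest) -> assign | voices=[63 66]
Op 5: note_on(88): all voices busy, STEAL voice 0 (pitch 63, oldest) -> assign | voices=[88 66]
Op 6: note_on(74): all voices busy, STEAL voice 1 (pitch 66, oldest) -> assign | voices=[88 74]
Op 7: note_off(88): free voice 0 | voices=[- 74]
Op 8: note_on(60): voice 0 is free -> assigned | voices=[60 74]
Op 9: note_on(84): all voices busy, STEAL voice 1 (pitch 74, oldest) -> assign | voices=[60 84]
Op 10: note_on(62): all voices busy, STEAL voice 0 (pitch 60, oldest) -> assign | voices=[62 84]
Op 11: note_on(86): all voices busy, STEAL voice 1 (pitch 84, oldest) -> assign | voices=[62 86]
Op 12: note_off(86): free voice 1 | voices=[62 -]

Answer: 71 72 63 66 74 60 84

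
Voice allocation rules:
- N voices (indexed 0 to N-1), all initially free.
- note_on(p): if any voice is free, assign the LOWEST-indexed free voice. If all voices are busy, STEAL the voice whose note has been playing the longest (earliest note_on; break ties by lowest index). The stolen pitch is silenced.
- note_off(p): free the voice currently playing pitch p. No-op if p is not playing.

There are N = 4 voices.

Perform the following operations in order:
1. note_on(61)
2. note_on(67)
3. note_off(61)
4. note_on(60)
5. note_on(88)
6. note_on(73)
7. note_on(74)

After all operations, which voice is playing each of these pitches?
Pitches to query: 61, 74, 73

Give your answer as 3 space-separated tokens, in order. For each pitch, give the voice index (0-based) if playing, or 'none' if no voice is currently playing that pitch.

Answer: none 1 3

Derivation:
Op 1: note_on(61): voice 0 is free -> assigned | voices=[61 - - -]
Op 2: note_on(67): voice 1 is free -> assigned | voices=[61 67 - -]
Op 3: note_off(61): free voice 0 | voices=[- 67 - -]
Op 4: note_on(60): voice 0 is free -> assigned | voices=[60 67 - -]
Op 5: note_on(88): voice 2 is free -> assigned | voices=[60 67 88 -]
Op 6: note_on(73): voice 3 is free -> assigned | voices=[60 67 88 73]
Op 7: note_on(74): all voices busy, STEAL voice 1 (pitch 67, oldest) -> assign | voices=[60 74 88 73]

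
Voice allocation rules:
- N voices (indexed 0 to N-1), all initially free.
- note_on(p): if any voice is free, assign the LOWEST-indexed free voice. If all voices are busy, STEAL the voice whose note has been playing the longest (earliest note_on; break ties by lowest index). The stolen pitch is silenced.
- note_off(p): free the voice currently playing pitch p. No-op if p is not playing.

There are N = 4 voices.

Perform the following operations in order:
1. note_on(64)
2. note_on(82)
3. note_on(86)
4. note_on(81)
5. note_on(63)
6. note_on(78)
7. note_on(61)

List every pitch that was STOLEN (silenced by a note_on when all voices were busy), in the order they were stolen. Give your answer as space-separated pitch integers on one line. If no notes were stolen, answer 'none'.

Op 1: note_on(64): voice 0 is free -> assigned | voices=[64 - - -]
Op 2: note_on(82): voice 1 is free -> assigned | voices=[64 82 - -]
Op 3: note_on(86): voice 2 is free -> assigned | voices=[64 82 86 -]
Op 4: note_on(81): voice 3 is free -> assigned | voices=[64 82 86 81]
Op 5: note_on(63): all voices busy, STEAL voice 0 (pitch 64, oldest) -> assign | voices=[63 82 86 81]
Op 6: note_on(78): all voices busy, STEAL voice 1 (pitch 82, oldest) -> assign | voices=[63 78 86 81]
Op 7: note_on(61): all voices busy, STEAL voice 2 (pitch 86, oldest) -> assign | voices=[63 78 61 81]

Answer: 64 82 86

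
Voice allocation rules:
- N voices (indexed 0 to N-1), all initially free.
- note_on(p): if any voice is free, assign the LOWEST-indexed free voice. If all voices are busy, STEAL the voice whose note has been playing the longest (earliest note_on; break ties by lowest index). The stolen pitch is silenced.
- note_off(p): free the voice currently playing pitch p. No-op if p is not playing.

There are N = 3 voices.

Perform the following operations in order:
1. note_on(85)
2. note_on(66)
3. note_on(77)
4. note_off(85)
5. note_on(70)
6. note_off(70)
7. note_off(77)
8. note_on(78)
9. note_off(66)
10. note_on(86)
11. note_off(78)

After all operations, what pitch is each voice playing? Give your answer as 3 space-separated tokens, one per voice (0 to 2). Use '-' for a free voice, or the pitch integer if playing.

Op 1: note_on(85): voice 0 is free -> assigned | voices=[85 - -]
Op 2: note_on(66): voice 1 is free -> assigned | voices=[85 66 -]
Op 3: note_on(77): voice 2 is free -> assigned | voices=[85 66 77]
Op 4: note_off(85): free voice 0 | voices=[- 66 77]
Op 5: note_on(70): voice 0 is free -> assigned | voices=[70 66 77]
Op 6: note_off(70): free voice 0 | voices=[- 66 77]
Op 7: note_off(77): free voice 2 | voices=[- 66 -]
Op 8: note_on(78): voice 0 is free -> assigned | voices=[78 66 -]
Op 9: note_off(66): free voice 1 | voices=[78 - -]
Op 10: note_on(86): voice 1 is free -> assigned | voices=[78 86 -]
Op 11: note_off(78): free voice 0 | voices=[- 86 -]

Answer: - 86 -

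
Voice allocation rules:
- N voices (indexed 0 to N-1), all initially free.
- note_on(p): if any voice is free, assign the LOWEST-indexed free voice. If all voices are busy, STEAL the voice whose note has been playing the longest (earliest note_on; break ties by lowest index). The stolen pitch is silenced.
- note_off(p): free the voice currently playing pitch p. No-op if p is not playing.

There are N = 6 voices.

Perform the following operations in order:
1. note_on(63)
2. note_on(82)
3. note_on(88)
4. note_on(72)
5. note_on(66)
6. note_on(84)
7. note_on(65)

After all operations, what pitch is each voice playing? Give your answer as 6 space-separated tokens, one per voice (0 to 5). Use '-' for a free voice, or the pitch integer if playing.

Op 1: note_on(63): voice 0 is free -> assigned | voices=[63 - - - - -]
Op 2: note_on(82): voice 1 is free -> assigned | voices=[63 82 - - - -]
Op 3: note_on(88): voice 2 is free -> assigned | voices=[63 82 88 - - -]
Op 4: note_on(72): voice 3 is free -> assigned | voices=[63 82 88 72 - -]
Op 5: note_on(66): voice 4 is free -> assigned | voices=[63 82 88 72 66 -]
Op 6: note_on(84): voice 5 is free -> assigned | voices=[63 82 88 72 66 84]
Op 7: note_on(65): all voices busy, STEAL voice 0 (pitch 63, oldest) -> assign | voices=[65 82 88 72 66 84]

Answer: 65 82 88 72 66 84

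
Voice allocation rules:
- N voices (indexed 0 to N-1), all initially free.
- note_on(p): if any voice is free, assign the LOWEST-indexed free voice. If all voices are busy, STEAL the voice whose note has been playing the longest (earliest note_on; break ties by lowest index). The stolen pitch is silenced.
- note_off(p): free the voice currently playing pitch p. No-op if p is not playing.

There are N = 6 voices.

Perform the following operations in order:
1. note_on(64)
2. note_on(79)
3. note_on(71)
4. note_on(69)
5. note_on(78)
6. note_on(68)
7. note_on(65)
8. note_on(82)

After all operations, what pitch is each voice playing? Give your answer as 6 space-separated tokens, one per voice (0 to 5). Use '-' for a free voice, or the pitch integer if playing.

Answer: 65 82 71 69 78 68

Derivation:
Op 1: note_on(64): voice 0 is free -> assigned | voices=[64 - - - - -]
Op 2: note_on(79): voice 1 is free -> assigned | voices=[64 79 - - - -]
Op 3: note_on(71): voice 2 is free -> assigned | voices=[64 79 71 - - -]
Op 4: note_on(69): voice 3 is free -> assigned | voices=[64 79 71 69 - -]
Op 5: note_on(78): voice 4 is free -> assigned | voices=[64 79 71 69 78 -]
Op 6: note_on(68): voice 5 is free -> assigned | voices=[64 79 71 69 78 68]
Op 7: note_on(65): all voices busy, STEAL voice 0 (pitch 64, oldest) -> assign | voices=[65 79 71 69 78 68]
Op 8: note_on(82): all voices busy, STEAL voice 1 (pitch 79, oldest) -> assign | voices=[65 82 71 69 78 68]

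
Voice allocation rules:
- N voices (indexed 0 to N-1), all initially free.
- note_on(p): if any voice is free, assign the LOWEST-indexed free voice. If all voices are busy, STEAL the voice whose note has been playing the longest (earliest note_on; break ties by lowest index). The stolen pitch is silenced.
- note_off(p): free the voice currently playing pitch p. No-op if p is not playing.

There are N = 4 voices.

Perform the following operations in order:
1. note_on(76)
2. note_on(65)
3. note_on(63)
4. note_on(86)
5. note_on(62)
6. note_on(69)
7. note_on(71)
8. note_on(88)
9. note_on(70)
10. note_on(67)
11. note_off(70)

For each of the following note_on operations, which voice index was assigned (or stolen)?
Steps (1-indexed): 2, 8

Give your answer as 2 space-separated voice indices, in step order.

Op 1: note_on(76): voice 0 is free -> assigned | voices=[76 - - -]
Op 2: note_on(65): voice 1 is free -> assigned | voices=[76 65 - -]
Op 3: note_on(63): voice 2 is free -> assigned | voices=[76 65 63 -]
Op 4: note_on(86): voice 3 is free -> assigned | voices=[76 65 63 86]
Op 5: note_on(62): all voices busy, STEAL voice 0 (pitch 76, oldest) -> assign | voices=[62 65 63 86]
Op 6: note_on(69): all voices busy, STEAL voice 1 (pitch 65, oldest) -> assign | voices=[62 69 63 86]
Op 7: note_on(71): all voices busy, STEAL voice 2 (pitch 63, oldest) -> assign | voices=[62 69 71 86]
Op 8: note_on(88): all voices busy, STEAL voice 3 (pitch 86, oldest) -> assign | voices=[62 69 71 88]
Op 9: note_on(70): all voices busy, STEAL voice 0 (pitch 62, oldest) -> assign | voices=[70 69 71 88]
Op 10: note_on(67): all voices busy, STEAL voice 1 (pitch 69, oldest) -> assign | voices=[70 67 71 88]
Op 11: note_off(70): free voice 0 | voices=[- 67 71 88]

Answer: 1 3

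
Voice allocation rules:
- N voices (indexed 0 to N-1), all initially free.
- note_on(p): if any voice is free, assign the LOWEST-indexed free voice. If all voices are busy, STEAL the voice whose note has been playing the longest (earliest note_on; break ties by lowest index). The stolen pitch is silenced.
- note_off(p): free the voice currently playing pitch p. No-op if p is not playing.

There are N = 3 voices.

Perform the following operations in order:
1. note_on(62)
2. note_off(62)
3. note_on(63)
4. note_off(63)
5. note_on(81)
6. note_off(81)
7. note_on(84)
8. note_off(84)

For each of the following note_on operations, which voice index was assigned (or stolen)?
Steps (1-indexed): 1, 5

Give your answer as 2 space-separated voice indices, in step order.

Answer: 0 0

Derivation:
Op 1: note_on(62): voice 0 is free -> assigned | voices=[62 - -]
Op 2: note_off(62): free voice 0 | voices=[- - -]
Op 3: note_on(63): voice 0 is free -> assigned | voices=[63 - -]
Op 4: note_off(63): free voice 0 | voices=[- - -]
Op 5: note_on(81): voice 0 is free -> assigned | voices=[81 - -]
Op 6: note_off(81): free voice 0 | voices=[- - -]
Op 7: note_on(84): voice 0 is free -> assigned | voices=[84 - -]
Op 8: note_off(84): free voice 0 | voices=[- - -]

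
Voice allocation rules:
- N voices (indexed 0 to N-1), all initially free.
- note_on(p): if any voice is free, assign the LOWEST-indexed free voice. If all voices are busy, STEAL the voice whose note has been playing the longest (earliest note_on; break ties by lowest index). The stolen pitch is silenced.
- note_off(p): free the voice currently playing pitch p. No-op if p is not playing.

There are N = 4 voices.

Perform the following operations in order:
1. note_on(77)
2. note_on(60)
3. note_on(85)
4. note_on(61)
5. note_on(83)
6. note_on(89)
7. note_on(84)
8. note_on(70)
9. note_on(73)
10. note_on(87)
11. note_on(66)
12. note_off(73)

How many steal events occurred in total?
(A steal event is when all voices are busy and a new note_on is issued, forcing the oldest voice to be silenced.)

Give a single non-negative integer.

Answer: 7

Derivation:
Op 1: note_on(77): voice 0 is free -> assigned | voices=[77 - - -]
Op 2: note_on(60): voice 1 is free -> assigned | voices=[77 60 - -]
Op 3: note_on(85): voice 2 is free -> assigned | voices=[77 60 85 -]
Op 4: note_on(61): voice 3 is free -> assigned | voices=[77 60 85 61]
Op 5: note_on(83): all voices busy, STEAL voice 0 (pitch 77, oldest) -> assign | voices=[83 60 85 61]
Op 6: note_on(89): all voices busy, STEAL voice 1 (pitch 60, oldest) -> assign | voices=[83 89 85 61]
Op 7: note_on(84): all voices busy, STEAL voice 2 (pitch 85, oldest) -> assign | voices=[83 89 84 61]
Op 8: note_on(70): all voices busy, STEAL voice 3 (pitch 61, oldest) -> assign | voices=[83 89 84 70]
Op 9: note_on(73): all voices busy, STEAL voice 0 (pitch 83, oldest) -> assign | voices=[73 89 84 70]
Op 10: note_on(87): all voices busy, STEAL voice 1 (pitch 89, oldest) -> assign | voices=[73 87 84 70]
Op 11: note_on(66): all voices busy, STEAL voice 2 (pitch 84, oldest) -> assign | voices=[73 87 66 70]
Op 12: note_off(73): free voice 0 | voices=[- 87 66 70]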